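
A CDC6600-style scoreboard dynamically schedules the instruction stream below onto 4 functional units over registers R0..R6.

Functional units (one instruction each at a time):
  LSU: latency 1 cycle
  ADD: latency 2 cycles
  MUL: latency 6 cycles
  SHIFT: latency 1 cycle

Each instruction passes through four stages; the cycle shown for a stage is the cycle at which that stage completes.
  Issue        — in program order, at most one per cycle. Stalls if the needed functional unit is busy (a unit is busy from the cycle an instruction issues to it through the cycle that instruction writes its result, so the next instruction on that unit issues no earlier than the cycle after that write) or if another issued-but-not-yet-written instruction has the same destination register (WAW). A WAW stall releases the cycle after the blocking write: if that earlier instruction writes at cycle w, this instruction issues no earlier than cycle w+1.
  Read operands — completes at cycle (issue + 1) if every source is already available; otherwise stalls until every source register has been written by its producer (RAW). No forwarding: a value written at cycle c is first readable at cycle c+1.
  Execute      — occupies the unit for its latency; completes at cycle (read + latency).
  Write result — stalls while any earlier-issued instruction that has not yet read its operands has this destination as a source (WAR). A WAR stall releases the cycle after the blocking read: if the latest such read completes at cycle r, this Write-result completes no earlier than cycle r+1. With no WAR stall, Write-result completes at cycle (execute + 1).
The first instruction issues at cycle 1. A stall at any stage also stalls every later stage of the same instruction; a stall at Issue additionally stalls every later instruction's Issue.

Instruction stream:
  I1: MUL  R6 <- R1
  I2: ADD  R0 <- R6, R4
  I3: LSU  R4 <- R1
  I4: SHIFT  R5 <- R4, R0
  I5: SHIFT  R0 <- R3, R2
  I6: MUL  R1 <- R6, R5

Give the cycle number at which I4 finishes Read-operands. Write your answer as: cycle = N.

cycle = 14

I1  is:1  ro:2  ex:8  wr:9
I2  is:2  ro:10  ex:12  wr:13  — RAW R6: wait I1 write@9
I3  is:3  ro:4  ex:5  wr:11  — WAR R4: wait I2 read@10
I4  is:4  ro:14  ex:15  wr:16  — RAW R0: wait I2 write@13
I5  is:17  ro:18  ex:19  wr:20  — struct: SHIFT busy until I4 writes@16
I6  is:18  ro:19  ex:25  wr:26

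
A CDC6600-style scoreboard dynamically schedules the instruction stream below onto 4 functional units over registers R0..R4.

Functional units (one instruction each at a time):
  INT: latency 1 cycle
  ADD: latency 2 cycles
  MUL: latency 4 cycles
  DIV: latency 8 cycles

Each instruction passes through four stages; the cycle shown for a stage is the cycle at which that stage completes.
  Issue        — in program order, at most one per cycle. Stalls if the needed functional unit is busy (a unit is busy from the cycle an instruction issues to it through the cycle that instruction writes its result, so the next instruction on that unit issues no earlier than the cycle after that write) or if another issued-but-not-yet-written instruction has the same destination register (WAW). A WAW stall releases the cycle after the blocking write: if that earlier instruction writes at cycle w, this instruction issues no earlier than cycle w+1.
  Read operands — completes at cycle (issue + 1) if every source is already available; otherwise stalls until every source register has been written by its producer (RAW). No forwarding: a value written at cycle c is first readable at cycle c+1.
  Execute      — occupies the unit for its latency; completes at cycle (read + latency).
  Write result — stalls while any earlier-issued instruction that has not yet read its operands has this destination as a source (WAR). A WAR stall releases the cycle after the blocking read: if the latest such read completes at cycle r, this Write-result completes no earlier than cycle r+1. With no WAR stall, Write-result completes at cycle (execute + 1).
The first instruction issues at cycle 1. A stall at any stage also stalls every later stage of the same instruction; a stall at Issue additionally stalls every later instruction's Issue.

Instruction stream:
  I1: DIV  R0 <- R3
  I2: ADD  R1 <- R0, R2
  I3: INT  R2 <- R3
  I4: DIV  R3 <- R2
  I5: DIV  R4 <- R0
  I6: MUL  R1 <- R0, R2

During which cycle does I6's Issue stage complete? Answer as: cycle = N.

cycle = 25

c1: I1 issues→DIV
c2: I1 reads; I2 issues→ADD
c3: I3 issues→INT
c4: I3 reads
c5: I3 exec-done
c10: I1 exec-done
c11: I1 writes R0
c12: I2 reads; I4 issues→DIV
c13: I3 writes R2
c14: I2 exec-done; I4 reads
c15: I2 writes R1
c22: I4 exec-done
c23: I4 writes R3
c24: I5 issues→DIV
c25: I5 reads; I6 issues→MUL
c26: I6 reads
c30: I6 exec-done
c31: I6 writes R1
c33: I5 exec-done
c34: I5 writes R4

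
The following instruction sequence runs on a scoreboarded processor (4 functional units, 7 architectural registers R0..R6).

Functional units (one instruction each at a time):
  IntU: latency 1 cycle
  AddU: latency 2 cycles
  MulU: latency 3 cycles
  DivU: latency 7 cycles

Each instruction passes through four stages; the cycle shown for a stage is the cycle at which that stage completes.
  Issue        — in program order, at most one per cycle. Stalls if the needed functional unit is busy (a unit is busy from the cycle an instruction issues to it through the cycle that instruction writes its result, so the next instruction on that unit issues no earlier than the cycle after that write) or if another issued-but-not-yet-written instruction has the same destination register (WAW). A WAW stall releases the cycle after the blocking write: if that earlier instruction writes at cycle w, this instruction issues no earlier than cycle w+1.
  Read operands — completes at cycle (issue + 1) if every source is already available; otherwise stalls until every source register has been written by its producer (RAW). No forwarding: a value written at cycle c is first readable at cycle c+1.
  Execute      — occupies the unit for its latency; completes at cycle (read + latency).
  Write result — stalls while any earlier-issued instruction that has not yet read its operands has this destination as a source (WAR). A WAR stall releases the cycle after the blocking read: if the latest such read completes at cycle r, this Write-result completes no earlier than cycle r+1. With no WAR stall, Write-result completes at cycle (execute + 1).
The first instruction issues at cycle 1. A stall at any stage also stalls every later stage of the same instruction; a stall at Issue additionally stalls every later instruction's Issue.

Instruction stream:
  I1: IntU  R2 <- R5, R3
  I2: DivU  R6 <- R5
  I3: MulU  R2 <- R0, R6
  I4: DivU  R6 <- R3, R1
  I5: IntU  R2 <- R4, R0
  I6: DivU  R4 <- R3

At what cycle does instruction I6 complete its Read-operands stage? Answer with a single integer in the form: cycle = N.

cycle = 23

I1 -> (1, 2, 3, 4)
I2 -> (2, 3, 10, 11)
I3 -> (5, 12, 15, 16)  // WAW R2: wait I1 write@4, RAW R6: wait I2 write@11
I4 -> (12, 13, 20, 21)  // struct: DivU busy until I2 writes@11
I5 -> (17, 18, 19, 20)  // WAW R2: wait I3 write@16
I6 -> (22, 23, 30, 31)  // struct: DivU busy until I4 writes@21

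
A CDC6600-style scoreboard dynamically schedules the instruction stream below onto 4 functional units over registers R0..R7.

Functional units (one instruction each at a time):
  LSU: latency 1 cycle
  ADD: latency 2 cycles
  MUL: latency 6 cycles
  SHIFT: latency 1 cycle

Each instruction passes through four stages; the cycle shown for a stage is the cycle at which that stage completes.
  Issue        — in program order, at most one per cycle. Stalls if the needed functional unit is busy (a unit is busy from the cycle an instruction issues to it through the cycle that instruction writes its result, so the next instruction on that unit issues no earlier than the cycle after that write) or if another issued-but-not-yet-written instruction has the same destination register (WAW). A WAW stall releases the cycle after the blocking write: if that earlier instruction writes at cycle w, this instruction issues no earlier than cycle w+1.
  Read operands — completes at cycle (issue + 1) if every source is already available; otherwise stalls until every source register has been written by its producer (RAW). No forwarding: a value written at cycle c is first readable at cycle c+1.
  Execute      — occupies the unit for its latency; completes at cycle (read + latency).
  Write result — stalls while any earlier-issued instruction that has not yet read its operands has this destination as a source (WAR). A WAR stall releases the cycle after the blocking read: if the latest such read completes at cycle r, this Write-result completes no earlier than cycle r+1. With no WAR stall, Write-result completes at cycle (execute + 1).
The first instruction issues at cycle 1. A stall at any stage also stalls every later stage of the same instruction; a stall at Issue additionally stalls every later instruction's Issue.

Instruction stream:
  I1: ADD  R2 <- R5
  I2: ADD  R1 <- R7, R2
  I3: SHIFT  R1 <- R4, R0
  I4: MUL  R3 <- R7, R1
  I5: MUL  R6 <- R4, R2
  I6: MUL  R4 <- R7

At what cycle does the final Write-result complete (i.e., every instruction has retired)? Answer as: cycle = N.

I1 -> (1, 2, 4, 5)
I2 -> (6, 7, 9, 10)  // struct: ADD busy until I1 writes@5
I3 -> (11, 12, 13, 14)  // WAW R1: wait I2 write@10
I4 -> (12, 15, 21, 22)  // RAW R1: wait I3 write@14
I5 -> (23, 24, 30, 31)  // struct: MUL busy until I4 writes@22
I6 -> (32, 33, 39, 40)  // struct: MUL busy until I5 writes@31

cycle = 40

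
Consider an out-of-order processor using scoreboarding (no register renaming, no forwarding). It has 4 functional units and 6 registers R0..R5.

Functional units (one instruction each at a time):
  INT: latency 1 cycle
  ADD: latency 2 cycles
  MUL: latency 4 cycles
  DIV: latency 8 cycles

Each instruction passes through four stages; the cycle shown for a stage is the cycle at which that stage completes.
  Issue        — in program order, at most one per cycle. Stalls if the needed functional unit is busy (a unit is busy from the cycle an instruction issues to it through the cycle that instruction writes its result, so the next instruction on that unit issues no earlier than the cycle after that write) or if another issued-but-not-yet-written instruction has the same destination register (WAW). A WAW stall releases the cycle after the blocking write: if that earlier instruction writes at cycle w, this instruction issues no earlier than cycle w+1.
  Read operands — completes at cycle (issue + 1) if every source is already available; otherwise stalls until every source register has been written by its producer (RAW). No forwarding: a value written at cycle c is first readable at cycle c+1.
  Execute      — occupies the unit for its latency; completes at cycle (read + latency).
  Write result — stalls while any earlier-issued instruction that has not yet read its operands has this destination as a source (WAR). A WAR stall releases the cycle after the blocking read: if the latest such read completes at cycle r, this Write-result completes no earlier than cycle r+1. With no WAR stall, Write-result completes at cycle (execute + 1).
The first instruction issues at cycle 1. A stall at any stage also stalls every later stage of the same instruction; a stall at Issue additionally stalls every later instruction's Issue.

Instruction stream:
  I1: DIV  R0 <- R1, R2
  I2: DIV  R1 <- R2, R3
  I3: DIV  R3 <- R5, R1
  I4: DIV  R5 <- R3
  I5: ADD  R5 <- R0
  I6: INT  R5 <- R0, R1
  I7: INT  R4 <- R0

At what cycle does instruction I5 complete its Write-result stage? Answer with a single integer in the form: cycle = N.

I1 -> (1, 2, 10, 11)
I2 -> (12, 13, 21, 22)  // struct: DIV busy until I1 writes@11
I3 -> (23, 24, 32, 33)  // struct: DIV busy until I2 writes@22
I4 -> (34, 35, 43, 44)  // struct: DIV busy until I3 writes@33
I5 -> (45, 46, 48, 49)  // WAW R5: wait I4 write@44
I6 -> (50, 51, 52, 53)  // WAW R5: wait I5 write@49
I7 -> (54, 55, 56, 57)  // struct: INT busy until I6 writes@53

cycle = 49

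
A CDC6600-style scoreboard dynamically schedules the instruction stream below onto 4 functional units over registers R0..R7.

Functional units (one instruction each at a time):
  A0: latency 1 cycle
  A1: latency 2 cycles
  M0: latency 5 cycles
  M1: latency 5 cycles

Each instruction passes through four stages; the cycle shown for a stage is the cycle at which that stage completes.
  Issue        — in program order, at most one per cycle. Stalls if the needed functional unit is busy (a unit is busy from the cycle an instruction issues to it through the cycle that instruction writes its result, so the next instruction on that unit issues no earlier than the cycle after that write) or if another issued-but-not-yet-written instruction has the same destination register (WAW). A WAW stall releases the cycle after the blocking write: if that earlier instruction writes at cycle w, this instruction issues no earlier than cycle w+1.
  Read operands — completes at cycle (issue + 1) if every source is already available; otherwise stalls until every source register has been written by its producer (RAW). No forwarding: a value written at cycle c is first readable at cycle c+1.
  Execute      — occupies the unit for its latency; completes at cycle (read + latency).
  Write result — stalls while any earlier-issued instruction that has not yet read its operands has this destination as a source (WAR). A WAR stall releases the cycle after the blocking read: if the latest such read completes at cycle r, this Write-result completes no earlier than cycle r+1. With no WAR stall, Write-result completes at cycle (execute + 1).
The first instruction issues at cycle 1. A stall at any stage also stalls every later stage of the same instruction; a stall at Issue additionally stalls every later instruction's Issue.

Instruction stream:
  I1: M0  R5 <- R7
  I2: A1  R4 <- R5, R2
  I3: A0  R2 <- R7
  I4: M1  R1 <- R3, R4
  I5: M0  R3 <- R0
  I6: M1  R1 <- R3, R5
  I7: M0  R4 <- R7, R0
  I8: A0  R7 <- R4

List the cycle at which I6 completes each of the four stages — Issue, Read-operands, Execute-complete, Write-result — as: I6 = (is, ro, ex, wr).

I1: IS=1 RO=2 EX=7 WR=8
I2: IS=2 RO=9 EX=11 WR=12  [RAW R5: wait I1 write@8]
I3: IS=3 RO=4 EX=5 WR=10  [WAR R2: wait I2 read@9]
I4: IS=4 RO=13 EX=18 WR=19  [RAW R4: wait I2 write@12]
I5: IS=9 RO=10 EX=15 WR=16  [struct: M0 busy until I1 writes@8]
I6: IS=20 RO=21 EX=26 WR=27  [struct: M1 busy until I4 writes@19]
I7: IS=21 RO=22 EX=27 WR=28
I8: IS=22 RO=29 EX=30 WR=31  [RAW R4: wait I7 write@28]

I6 = (20, 21, 26, 27)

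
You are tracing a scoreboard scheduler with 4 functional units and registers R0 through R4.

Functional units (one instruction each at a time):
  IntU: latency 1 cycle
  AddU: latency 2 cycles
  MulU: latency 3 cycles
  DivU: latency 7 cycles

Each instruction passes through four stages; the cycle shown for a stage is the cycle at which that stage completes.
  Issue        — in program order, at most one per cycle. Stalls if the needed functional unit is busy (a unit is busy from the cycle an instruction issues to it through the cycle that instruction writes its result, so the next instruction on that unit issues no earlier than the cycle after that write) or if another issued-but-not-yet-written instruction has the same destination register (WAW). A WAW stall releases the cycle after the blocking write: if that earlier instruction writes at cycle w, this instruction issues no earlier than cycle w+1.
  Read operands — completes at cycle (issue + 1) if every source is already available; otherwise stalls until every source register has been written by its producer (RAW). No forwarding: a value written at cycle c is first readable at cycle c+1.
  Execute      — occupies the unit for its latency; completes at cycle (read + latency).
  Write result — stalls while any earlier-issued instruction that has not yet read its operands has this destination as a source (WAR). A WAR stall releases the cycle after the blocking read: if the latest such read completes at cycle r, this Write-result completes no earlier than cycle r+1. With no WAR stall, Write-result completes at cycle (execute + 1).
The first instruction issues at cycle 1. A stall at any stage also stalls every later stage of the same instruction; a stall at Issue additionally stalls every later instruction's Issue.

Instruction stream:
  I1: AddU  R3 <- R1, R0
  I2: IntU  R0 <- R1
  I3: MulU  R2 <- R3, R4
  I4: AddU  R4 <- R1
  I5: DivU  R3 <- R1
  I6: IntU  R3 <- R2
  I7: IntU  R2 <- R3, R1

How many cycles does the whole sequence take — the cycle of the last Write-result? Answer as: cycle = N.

cycle = 24

c1: I1 dispatched to AddU
c2: I1 operands ready · I2 dispatched to IntU
c3: I2 operands ready · I3 dispatched to MulU
c4: I1 complete · I2 complete
c5: R3←I1 · R0←I2
c6: I3 operands ready · I4 dispatched to AddU
c7: I4 operands ready · I5 dispatched to DivU
c8: I5 operands ready
c9: I3 complete · I4 complete
c10: R2←I3 · R4←I4
c15: I5 complete
c16: R3←I5
c17: I6 dispatched to IntU
c18: I6 operands ready
c19: I6 complete
c20: R3←I6
c21: I7 dispatched to IntU
c22: I7 operands ready
c23: I7 complete
c24: R2←I7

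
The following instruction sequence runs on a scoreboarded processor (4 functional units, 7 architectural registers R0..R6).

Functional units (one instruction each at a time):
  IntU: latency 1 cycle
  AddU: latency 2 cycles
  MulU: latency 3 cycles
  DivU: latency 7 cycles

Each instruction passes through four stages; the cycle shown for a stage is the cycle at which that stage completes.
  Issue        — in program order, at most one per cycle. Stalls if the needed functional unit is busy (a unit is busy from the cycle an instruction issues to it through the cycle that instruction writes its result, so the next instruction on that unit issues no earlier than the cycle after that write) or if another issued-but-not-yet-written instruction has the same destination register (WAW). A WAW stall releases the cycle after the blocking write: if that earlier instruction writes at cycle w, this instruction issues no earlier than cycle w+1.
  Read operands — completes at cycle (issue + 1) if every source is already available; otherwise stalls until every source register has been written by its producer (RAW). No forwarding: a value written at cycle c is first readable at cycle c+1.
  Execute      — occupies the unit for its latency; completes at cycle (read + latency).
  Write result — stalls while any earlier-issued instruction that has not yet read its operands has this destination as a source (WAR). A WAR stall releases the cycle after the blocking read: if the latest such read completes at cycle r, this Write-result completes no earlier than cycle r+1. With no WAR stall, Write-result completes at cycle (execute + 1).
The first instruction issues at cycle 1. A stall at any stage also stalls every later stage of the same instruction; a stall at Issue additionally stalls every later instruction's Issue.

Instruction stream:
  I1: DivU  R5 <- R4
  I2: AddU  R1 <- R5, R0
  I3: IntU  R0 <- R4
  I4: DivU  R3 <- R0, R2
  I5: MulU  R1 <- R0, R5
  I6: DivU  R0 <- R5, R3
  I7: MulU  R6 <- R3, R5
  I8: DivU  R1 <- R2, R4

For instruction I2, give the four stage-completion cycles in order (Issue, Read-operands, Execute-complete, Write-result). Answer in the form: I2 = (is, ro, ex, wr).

I2 = (2, 11, 13, 14)

c1: issue I1 (DivU)
c2: I1 read-ops, issue I2 (AddU)
c3: issue I3 (IntU)
c4: I3 read-ops
c5: I3 finished on IntU
c9: I1 finished on DivU
c10: I1→R5
c11: I2 read-ops, issue I4 (DivU)
c12: I3→R0
c13: I2 finished on AddU, I4 read-ops
c14: I2→R1
c15: issue I5 (MulU)
c16: I5 read-ops
c19: I5 finished on MulU
c20: I4 finished on DivU, I5→R1
c21: I4→R3
c22: issue I6 (DivU)
c23: I6 read-ops, issue I7 (MulU)
c24: I7 read-ops
c27: I7 finished on MulU
c28: I7→R6
c30: I6 finished on DivU
c31: I6→R0
c32: issue I8 (DivU)
c33: I8 read-ops
c40: I8 finished on DivU
c41: I8→R1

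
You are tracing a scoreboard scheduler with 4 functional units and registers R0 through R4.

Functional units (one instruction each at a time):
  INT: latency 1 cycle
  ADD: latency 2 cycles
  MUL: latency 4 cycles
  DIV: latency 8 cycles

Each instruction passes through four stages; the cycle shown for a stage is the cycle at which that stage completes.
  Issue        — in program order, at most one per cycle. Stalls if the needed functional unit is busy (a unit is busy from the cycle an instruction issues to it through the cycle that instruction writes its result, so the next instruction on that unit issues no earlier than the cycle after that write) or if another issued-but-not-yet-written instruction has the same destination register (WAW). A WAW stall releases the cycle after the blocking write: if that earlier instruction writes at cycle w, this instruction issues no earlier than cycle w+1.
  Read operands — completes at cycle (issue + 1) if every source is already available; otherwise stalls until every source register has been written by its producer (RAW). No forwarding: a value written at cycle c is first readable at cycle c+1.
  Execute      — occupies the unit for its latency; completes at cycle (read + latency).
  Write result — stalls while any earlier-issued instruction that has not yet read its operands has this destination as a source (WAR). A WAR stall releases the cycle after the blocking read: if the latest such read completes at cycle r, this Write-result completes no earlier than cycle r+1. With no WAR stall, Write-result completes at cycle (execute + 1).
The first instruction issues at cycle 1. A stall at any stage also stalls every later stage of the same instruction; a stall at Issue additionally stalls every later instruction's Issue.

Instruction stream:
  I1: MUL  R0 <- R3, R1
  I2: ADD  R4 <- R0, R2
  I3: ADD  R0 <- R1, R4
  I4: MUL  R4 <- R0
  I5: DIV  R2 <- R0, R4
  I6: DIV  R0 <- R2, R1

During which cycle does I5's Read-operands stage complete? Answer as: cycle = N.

cycle = 23

cycle 1: I1 issues→MUL
cycle 2: I1 reads | I2 issues→ADD
cycle 6: I1 exec-done
cycle 7: I1 writes R0
cycle 8: I2 reads
cycle 10: I2 exec-done
cycle 11: I2 writes R4
cycle 12: I3 issues→ADD
cycle 13: I3 reads | I4 issues→MUL
cycle 14: I5 issues→DIV
cycle 15: I3 exec-done
cycle 16: I3 writes R0
cycle 17: I4 reads
cycle 21: I4 exec-done
cycle 22: I4 writes R4
cycle 23: I5 reads
cycle 31: I5 exec-done
cycle 32: I5 writes R2
cycle 33: I6 issues→DIV
cycle 34: I6 reads
cycle 42: I6 exec-done
cycle 43: I6 writes R0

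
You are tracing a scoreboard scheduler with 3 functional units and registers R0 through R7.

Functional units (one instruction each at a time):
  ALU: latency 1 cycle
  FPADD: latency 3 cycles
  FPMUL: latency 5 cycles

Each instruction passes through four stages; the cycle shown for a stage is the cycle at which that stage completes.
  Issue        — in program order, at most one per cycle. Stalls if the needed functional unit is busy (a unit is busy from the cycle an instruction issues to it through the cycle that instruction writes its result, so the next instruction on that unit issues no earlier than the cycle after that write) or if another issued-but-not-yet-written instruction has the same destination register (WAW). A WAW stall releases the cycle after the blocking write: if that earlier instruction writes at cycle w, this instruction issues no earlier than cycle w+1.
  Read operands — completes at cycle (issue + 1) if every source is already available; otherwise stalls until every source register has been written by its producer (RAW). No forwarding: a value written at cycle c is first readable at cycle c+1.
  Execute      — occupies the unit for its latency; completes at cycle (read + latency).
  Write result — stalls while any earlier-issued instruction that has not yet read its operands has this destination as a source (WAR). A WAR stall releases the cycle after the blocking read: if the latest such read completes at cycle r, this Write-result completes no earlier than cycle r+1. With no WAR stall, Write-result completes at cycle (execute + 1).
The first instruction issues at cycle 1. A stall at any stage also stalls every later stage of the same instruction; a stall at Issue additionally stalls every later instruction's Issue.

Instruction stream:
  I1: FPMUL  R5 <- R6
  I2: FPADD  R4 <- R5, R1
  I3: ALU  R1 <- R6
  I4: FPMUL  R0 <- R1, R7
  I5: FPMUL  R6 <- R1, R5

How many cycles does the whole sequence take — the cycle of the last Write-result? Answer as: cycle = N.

cycle = 25

I1 -> (1, 2, 7, 8)
I2 -> (2, 9, 12, 13)  // RAW R5: wait I1 write@8
I3 -> (3, 4, 5, 10)  // WAR R1: wait I2 read@9
I4 -> (9, 11, 16, 17)  // struct: FPMUL busy until I1 writes@8, RAW R1: wait I3 write@10
I5 -> (18, 19, 24, 25)  // struct: FPMUL busy until I4 writes@17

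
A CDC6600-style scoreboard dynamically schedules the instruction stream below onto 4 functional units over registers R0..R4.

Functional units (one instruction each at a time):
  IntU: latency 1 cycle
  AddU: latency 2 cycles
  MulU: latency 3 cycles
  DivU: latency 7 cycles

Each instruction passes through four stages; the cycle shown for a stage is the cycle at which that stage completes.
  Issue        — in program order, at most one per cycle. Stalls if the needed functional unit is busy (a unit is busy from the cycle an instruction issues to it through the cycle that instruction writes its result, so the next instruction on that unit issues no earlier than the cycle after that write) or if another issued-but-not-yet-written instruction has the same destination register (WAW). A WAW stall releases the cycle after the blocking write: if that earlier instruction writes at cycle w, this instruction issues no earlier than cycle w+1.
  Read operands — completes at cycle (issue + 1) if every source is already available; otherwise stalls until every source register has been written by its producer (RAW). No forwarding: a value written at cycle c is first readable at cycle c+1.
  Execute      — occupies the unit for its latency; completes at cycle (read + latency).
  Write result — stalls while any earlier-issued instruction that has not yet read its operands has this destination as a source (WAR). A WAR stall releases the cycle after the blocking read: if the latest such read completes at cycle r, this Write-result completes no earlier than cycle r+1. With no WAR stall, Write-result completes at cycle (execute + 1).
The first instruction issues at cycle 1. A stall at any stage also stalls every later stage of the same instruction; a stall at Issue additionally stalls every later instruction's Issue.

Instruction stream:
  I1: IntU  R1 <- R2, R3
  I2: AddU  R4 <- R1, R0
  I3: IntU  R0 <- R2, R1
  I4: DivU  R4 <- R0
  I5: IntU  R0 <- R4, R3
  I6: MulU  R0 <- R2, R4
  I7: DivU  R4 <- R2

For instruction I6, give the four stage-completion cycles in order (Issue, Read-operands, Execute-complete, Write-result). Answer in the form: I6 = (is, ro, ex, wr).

I6 = (22, 23, 26, 27)

cycle 1: issue I1 (IntU)
cycle 2: I1 read-ops, issue I2 (AddU)
cycle 3: I1 finished on IntU
cycle 4: I1→R1
cycle 5: I2 read-ops, issue I3 (IntU)
cycle 6: I3 read-ops
cycle 7: I2 finished on AddU, I3 finished on IntU
cycle 8: I2→R4, I3→R0
cycle 9: issue I4 (DivU)
cycle 10: I4 read-ops, issue I5 (IntU)
cycle 17: I4 finished on DivU
cycle 18: I4→R4
cycle 19: I5 read-ops
cycle 20: I5 finished on IntU
cycle 21: I5→R0
cycle 22: issue I6 (MulU)
cycle 23: I6 read-ops, issue I7 (DivU)
cycle 24: I7 read-ops
cycle 26: I6 finished on MulU
cycle 27: I6→R0
cycle 31: I7 finished on DivU
cycle 32: I7→R4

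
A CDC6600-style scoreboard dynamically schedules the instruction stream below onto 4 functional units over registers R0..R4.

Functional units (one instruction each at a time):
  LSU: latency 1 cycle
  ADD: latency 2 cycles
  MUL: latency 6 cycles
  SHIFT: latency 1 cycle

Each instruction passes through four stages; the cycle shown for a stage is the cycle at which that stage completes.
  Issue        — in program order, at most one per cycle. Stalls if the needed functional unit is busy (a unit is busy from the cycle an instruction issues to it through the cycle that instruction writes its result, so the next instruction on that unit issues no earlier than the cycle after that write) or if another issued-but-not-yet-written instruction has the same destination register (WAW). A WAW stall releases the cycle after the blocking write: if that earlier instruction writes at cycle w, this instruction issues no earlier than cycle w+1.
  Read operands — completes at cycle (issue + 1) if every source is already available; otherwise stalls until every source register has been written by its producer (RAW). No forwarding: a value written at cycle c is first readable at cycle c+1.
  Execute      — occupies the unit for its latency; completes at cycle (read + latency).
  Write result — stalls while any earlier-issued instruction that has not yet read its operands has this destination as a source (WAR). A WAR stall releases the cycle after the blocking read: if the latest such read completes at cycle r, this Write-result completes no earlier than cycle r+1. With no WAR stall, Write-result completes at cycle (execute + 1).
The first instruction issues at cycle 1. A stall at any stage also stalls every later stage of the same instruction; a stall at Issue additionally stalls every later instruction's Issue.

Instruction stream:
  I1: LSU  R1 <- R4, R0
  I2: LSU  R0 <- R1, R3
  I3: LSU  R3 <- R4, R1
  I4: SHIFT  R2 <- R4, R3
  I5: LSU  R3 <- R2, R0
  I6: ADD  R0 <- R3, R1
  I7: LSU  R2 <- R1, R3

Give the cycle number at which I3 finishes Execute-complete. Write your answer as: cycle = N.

I1  is:1  ro:2  ex:3  wr:4
I2  is:5  ro:6  ex:7  wr:8  — struct: LSU busy until I1 writes@4
I3  is:9  ro:10  ex:11  wr:12  — struct: LSU busy until I2 writes@8
I4  is:10  ro:13  ex:14  wr:15  — RAW R3: wait I3 write@12
I5  is:13  ro:16  ex:17  wr:18  — struct: LSU busy until I3 writes@12, RAW R2: wait I4 write@15
I6  is:14  ro:19  ex:21  wr:22  — RAW R3: wait I5 write@18
I7  is:19  ro:20  ex:21  wr:22  — struct: LSU busy until I5 writes@18

cycle = 11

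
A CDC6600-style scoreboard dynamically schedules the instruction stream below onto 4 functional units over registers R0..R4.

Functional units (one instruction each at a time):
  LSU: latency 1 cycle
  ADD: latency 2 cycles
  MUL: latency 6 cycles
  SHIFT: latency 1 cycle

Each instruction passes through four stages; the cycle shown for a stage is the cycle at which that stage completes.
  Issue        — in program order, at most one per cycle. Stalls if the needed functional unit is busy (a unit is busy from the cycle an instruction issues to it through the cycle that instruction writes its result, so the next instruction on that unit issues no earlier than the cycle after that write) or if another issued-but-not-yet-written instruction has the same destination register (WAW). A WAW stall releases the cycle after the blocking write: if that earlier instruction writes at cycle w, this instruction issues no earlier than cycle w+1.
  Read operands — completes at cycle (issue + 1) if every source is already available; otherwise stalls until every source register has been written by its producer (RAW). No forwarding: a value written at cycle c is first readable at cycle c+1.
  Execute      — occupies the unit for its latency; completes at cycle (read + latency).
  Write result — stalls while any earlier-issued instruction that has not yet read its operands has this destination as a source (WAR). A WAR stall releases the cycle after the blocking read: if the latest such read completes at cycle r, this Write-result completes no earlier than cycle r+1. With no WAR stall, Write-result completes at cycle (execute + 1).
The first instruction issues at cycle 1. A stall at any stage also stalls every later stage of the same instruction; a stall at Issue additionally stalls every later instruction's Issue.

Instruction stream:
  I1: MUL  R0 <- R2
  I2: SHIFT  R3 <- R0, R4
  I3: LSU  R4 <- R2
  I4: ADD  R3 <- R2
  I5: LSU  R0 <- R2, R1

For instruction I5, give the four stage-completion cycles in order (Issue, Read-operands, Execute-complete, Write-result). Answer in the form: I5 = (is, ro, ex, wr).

  I1 | 1 | 2 | 8 | 9
  I2 | 2 | 10 | 11 | 12   RAW R0: wait I1 write@9
  I3 | 3 | 4 | 5 | 11   WAR R4: wait I2 read@10
  I4 | 13 | 14 | 16 | 17   WAW R3: wait I2 write@12
  I5 | 14 | 15 | 16 | 17

I5 = (14, 15, 16, 17)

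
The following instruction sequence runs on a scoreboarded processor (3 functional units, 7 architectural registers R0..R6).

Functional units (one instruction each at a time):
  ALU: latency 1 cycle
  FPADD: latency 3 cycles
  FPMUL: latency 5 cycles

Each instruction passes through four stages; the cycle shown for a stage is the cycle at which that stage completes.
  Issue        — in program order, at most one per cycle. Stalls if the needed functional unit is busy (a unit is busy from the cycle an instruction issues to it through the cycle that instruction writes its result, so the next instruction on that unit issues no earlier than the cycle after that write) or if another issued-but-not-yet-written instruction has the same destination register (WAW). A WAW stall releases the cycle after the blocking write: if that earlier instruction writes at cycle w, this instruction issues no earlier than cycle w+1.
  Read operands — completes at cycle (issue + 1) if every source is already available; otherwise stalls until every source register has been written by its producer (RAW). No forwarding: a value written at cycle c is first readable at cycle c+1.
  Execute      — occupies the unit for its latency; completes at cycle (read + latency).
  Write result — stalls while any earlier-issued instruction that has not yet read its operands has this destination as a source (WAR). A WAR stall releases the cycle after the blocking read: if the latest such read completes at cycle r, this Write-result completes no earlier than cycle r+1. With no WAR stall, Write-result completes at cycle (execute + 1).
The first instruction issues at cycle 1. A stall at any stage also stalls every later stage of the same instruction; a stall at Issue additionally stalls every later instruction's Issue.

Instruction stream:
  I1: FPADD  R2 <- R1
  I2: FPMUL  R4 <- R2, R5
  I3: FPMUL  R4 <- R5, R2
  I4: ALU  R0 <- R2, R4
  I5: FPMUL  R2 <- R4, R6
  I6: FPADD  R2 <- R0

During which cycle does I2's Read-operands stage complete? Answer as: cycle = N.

cycle = 7

t=1  I1→FPADD
t=2  I1 RO, I2→FPMUL
t=5  I1 EX
t=6  I1 WR R2
t=7  I2 RO
t=12  I2 EX
t=13  I2 WR R4
t=14  I3→FPMUL
t=15  I3 RO, I4→ALU
t=20  I3 EX
t=21  I3 WR R4
t=22  I4 RO, I5→FPMUL
t=23  I4 EX, I5 RO
t=24  I4 WR R0
t=28  I5 EX
t=29  I5 WR R2
t=30  I6→FPADD
t=31  I6 RO
t=34  I6 EX
t=35  I6 WR R2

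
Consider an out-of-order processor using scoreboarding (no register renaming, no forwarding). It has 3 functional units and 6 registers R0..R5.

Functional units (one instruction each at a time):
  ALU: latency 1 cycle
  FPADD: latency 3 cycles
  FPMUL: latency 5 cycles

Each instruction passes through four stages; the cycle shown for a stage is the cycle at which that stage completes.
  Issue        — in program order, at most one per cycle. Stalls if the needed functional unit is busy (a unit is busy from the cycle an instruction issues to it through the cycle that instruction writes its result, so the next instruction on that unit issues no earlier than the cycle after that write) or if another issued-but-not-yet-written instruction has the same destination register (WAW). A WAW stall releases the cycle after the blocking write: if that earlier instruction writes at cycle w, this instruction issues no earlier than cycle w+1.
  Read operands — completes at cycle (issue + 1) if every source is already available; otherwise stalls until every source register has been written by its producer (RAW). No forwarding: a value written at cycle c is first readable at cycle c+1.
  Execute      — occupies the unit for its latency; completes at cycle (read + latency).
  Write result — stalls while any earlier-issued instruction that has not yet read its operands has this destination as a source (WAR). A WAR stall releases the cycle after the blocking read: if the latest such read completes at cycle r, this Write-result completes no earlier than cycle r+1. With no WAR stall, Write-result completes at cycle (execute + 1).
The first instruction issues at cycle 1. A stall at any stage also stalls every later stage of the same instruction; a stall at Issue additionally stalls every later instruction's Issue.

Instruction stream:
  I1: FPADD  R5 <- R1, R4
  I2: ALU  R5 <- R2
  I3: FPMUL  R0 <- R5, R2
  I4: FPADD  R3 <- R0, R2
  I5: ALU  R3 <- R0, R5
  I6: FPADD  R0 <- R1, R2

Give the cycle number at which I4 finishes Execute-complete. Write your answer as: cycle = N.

cycle = 21

t=1  I1 dispatched to FPADD
t=2  I1 operands ready
t=5  I1 complete
t=6  R5←I1
t=7  I2 dispatched to ALU
t=8  I2 operands ready · I3 dispatched to FPMUL
t=9  I2 complete · I4 dispatched to FPADD
t=10  R5←I2
t=11  I3 operands ready
t=16  I3 complete
t=17  R0←I3
t=18  I4 operands ready
t=21  I4 complete
t=22  R3←I4
t=23  I5 dispatched to ALU
t=24  I5 operands ready · I6 dispatched to FPADD
t=25  I5 complete · I6 operands ready
t=26  R3←I5
t=28  I6 complete
t=29  R0←I6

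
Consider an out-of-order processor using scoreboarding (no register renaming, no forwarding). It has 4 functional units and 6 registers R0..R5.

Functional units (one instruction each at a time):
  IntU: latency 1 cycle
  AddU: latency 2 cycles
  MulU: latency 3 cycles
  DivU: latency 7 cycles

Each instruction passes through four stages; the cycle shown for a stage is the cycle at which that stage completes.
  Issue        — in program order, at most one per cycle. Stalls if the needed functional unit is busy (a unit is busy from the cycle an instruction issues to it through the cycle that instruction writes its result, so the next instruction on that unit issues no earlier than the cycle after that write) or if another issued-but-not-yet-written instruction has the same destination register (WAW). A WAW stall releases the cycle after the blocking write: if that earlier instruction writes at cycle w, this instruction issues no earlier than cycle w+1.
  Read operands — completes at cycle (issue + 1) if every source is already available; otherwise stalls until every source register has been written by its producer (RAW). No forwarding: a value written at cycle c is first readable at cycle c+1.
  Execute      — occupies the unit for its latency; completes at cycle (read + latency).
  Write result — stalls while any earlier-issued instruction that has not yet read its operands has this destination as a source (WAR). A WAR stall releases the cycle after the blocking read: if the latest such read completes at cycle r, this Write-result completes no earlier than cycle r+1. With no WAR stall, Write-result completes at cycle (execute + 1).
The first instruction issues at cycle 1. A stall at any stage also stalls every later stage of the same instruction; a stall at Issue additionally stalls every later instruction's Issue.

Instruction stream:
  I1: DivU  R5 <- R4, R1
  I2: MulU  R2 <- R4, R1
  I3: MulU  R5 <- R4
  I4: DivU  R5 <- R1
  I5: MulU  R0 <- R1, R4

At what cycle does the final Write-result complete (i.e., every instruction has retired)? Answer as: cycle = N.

cycle = 26

[1] issue I1 (DivU)
[2] I1 read-ops; issue I2 (MulU)
[3] I2 read-ops
[6] I2 finished on MulU
[7] I2→R2
[9] I1 finished on DivU
[10] I1→R5
[11] issue I3 (MulU)
[12] I3 read-ops
[15] I3 finished on MulU
[16] I3→R5
[17] issue I4 (DivU)
[18] I4 read-ops; issue I5 (MulU)
[19] I5 read-ops
[22] I5 finished on MulU
[23] I5→R0
[25] I4 finished on DivU
[26] I4→R5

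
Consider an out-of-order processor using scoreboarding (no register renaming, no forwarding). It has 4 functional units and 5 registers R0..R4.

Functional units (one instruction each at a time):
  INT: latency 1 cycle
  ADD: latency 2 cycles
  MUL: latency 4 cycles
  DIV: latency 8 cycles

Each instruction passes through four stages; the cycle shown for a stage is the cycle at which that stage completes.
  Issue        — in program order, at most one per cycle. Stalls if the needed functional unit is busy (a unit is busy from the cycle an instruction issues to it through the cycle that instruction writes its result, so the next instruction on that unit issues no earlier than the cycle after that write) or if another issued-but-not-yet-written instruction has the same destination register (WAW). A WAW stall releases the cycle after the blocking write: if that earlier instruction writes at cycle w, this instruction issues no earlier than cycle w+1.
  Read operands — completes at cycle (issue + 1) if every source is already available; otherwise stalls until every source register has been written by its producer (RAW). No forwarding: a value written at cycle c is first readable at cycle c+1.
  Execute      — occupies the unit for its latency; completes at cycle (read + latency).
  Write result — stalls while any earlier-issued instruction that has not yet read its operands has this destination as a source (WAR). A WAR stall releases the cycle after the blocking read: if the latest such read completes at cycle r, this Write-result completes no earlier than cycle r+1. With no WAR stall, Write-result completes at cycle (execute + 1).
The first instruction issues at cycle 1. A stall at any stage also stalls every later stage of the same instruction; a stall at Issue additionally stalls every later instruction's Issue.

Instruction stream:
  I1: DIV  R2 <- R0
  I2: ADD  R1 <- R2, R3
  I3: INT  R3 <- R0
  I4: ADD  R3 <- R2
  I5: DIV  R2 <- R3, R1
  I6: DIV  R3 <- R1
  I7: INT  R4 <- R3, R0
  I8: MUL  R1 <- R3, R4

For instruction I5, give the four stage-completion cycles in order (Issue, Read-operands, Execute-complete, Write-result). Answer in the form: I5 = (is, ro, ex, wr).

cycle 1: I1 dispatched to DIV
cycle 2: I1 operands ready, I2 dispatched to ADD
cycle 3: I3 dispatched to INT
cycle 4: I3 operands ready
cycle 5: I3 complete
cycle 10: I1 complete
cycle 11: R2←I1
cycle 12: I2 operands ready
cycle 13: R3←I3
cycle 14: I2 complete
cycle 15: R1←I2
cycle 16: I4 dispatched to ADD
cycle 17: I4 operands ready, I5 dispatched to DIV
cycle 19: I4 complete
cycle 20: R3←I4
cycle 21: I5 operands ready
cycle 29: I5 complete
cycle 30: R2←I5
cycle 31: I6 dispatched to DIV
cycle 32: I6 operands ready, I7 dispatched to INT
cycle 33: I8 dispatched to MUL
cycle 40: I6 complete
cycle 41: R3←I6
cycle 42: I7 operands ready
cycle 43: I7 complete
cycle 44: R4←I7
cycle 45: I8 operands ready
cycle 49: I8 complete
cycle 50: R1←I8

I5 = (17, 21, 29, 30)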